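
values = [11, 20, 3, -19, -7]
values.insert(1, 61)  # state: [11, 61, 20, 3, -19, -7]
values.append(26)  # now [11, 61, 20, 3, -19, -7, 26]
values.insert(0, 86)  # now [86, 11, 61, 20, 3, -19, -7, 26]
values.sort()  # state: [-19, -7, 3, 11, 20, 26, 61, 86]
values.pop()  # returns 86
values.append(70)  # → [-19, -7, 3, 11, 20, 26, 61, 70]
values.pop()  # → 70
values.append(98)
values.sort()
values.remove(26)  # [-19, -7, 3, 11, 20, 61, 98]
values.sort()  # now [-19, -7, 3, 11, 20, 61, 98]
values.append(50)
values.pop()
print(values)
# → [-19, -7, 3, 11, 20, 61, 98]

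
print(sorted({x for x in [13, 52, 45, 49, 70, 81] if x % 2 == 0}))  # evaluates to [52, 70]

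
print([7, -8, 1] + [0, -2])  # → [7, -8, 1, 0, -2]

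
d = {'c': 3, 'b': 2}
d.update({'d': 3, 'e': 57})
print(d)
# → {'c': 3, 'b': 2, 'd': 3, 'e': 57}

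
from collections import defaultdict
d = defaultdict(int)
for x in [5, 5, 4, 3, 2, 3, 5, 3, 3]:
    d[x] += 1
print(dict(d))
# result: {5: 3, 4: 1, 3: 4, 2: 1}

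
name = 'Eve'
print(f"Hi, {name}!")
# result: Hi, Eve!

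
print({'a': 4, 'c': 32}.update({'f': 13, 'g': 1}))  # None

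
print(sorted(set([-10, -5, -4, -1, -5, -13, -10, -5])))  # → [-13, -10, -5, -4, -1]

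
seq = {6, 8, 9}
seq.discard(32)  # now {6, 8, 9}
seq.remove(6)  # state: {8, 9}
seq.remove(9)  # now {8}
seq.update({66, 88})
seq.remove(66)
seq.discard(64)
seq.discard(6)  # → {8, 88}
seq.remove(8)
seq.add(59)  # {59, 88}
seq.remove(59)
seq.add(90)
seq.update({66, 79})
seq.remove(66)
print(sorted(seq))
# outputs [79, 88, 90]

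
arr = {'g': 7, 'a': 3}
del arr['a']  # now {'g': 7}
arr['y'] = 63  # {'g': 7, 'y': 63}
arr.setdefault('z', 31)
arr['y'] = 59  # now {'g': 7, 'y': 59, 'z': 31}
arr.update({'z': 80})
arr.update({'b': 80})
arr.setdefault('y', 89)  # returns 59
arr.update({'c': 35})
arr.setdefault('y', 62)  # 59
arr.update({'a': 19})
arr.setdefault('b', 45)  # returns 80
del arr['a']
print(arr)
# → {'g': 7, 'y': 59, 'z': 80, 'b': 80, 'c': 35}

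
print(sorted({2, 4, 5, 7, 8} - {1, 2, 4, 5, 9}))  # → [7, 8]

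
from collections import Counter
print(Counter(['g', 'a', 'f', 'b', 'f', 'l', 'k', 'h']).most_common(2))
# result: [('f', 2), ('g', 1)]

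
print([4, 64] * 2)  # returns [4, 64, 4, 64]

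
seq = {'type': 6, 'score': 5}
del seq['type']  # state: {'score': 5}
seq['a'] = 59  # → {'score': 5, 'a': 59}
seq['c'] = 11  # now {'score': 5, 'a': 59, 'c': 11}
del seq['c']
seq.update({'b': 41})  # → {'score': 5, 'a': 59, 'b': 41}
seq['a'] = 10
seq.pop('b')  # 41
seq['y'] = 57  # {'score': 5, 'a': 10, 'y': 57}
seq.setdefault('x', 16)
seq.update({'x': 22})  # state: {'score': 5, 'a': 10, 'y': 57, 'x': 22}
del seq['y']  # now {'score': 5, 'a': 10, 'x': 22}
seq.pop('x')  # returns 22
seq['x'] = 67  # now {'score': 5, 'a': 10, 'x': 67}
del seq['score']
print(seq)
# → {'a': 10, 'x': 67}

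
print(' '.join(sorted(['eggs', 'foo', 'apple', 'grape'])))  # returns apple eggs foo grape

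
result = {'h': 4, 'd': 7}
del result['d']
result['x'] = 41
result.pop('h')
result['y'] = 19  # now {'x': 41, 'y': 19}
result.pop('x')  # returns 41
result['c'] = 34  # {'y': 19, 'c': 34}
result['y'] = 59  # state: {'y': 59, 'c': 34}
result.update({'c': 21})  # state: {'y': 59, 'c': 21}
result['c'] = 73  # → {'y': 59, 'c': 73}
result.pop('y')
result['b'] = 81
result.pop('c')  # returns 73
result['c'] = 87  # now {'b': 81, 'c': 87}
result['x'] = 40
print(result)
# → {'b': 81, 'c': 87, 'x': 40}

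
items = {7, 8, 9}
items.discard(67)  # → {7, 8, 9}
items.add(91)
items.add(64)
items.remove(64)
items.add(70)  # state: {7, 8, 9, 70, 91}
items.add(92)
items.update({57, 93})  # {7, 8, 9, 57, 70, 91, 92, 93}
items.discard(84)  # {7, 8, 9, 57, 70, 91, 92, 93}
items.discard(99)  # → {7, 8, 9, 57, 70, 91, 92, 93}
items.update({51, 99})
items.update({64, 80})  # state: {7, 8, 9, 51, 57, 64, 70, 80, 91, 92, 93, 99}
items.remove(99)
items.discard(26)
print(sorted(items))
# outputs [7, 8, 9, 51, 57, 64, 70, 80, 91, 92, 93]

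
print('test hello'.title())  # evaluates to Test Hello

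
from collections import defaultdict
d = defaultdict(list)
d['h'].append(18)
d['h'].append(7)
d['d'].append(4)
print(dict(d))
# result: {'h': [18, 7], 'd': [4]}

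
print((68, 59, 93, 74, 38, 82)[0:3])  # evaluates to (68, 59, 93)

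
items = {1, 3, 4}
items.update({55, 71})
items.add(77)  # {1, 3, 4, 55, 71, 77}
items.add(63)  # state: {1, 3, 4, 55, 63, 71, 77}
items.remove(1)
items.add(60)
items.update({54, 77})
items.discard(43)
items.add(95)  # {3, 4, 54, 55, 60, 63, 71, 77, 95}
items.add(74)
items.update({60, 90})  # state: {3, 4, 54, 55, 60, 63, 71, 74, 77, 90, 95}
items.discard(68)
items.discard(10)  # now {3, 4, 54, 55, 60, 63, 71, 74, 77, 90, 95}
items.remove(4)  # {3, 54, 55, 60, 63, 71, 74, 77, 90, 95}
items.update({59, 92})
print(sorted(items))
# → [3, 54, 55, 59, 60, 63, 71, 74, 77, 90, 92, 95]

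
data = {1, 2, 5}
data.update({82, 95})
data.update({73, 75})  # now {1, 2, 5, 73, 75, 82, 95}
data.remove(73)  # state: {1, 2, 5, 75, 82, 95}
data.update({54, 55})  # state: {1, 2, 5, 54, 55, 75, 82, 95}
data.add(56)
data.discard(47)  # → {1, 2, 5, 54, 55, 56, 75, 82, 95}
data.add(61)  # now {1, 2, 5, 54, 55, 56, 61, 75, 82, 95}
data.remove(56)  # {1, 2, 5, 54, 55, 61, 75, 82, 95}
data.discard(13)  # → {1, 2, 5, 54, 55, 61, 75, 82, 95}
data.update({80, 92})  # {1, 2, 5, 54, 55, 61, 75, 80, 82, 92, 95}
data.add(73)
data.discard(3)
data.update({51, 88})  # {1, 2, 5, 51, 54, 55, 61, 73, 75, 80, 82, 88, 92, 95}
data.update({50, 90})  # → {1, 2, 5, 50, 51, 54, 55, 61, 73, 75, 80, 82, 88, 90, 92, 95}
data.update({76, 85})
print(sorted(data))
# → [1, 2, 5, 50, 51, 54, 55, 61, 73, 75, 76, 80, 82, 85, 88, 90, 92, 95]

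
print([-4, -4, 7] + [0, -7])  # [-4, -4, 7, 0, -7]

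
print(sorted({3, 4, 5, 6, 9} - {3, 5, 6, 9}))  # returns [4]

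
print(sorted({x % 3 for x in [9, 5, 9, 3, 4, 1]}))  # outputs [0, 1, 2]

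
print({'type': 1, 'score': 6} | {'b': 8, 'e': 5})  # {'type': 1, 'score': 6, 'b': 8, 'e': 5}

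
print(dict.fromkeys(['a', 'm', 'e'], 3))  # {'a': 3, 'm': 3, 'e': 3}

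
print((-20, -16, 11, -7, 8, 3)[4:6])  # (8, 3)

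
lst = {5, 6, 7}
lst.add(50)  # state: {5, 6, 7, 50}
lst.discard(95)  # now {5, 6, 7, 50}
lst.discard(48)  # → {5, 6, 7, 50}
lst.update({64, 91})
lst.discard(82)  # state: {5, 6, 7, 50, 64, 91}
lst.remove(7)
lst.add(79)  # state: {5, 6, 50, 64, 79, 91}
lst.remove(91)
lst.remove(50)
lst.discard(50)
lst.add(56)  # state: {5, 6, 56, 64, 79}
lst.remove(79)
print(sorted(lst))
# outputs [5, 6, 56, 64]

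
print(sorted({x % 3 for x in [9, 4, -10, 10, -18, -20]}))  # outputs [0, 1, 2]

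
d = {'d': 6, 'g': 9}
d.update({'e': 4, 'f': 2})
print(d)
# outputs {'d': 6, 'g': 9, 'e': 4, 'f': 2}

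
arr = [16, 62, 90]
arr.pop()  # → 90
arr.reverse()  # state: [62, 16]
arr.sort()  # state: [16, 62]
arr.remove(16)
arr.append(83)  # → [62, 83]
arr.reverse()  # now [83, 62]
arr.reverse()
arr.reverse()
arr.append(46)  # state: [83, 62, 46]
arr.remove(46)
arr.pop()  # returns 62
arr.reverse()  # [83]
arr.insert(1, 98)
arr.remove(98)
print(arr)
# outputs [83]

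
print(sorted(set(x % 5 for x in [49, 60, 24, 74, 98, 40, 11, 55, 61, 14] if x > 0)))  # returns [0, 1, 3, 4]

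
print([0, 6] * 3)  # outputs [0, 6, 0, 6, 0, 6]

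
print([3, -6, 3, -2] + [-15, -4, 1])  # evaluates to [3, -6, 3, -2, -15, -4, 1]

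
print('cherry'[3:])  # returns rry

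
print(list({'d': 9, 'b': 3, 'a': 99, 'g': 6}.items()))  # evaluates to [('d', 9), ('b', 3), ('a', 99), ('g', 6)]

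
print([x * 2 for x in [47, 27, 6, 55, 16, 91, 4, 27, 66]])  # [94, 54, 12, 110, 32, 182, 8, 54, 132]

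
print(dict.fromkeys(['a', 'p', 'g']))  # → {'a': None, 'p': None, 'g': None}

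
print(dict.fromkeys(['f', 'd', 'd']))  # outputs {'f': None, 'd': None}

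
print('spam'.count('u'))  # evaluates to 0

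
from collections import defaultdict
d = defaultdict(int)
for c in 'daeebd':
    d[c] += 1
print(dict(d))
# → {'d': 2, 'a': 1, 'e': 2, 'b': 1}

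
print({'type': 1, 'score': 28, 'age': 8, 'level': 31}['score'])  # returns 28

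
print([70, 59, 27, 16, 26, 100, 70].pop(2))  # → 27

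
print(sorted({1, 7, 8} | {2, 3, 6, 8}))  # [1, 2, 3, 6, 7, 8]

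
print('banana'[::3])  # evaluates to ba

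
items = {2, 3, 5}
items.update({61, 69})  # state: {2, 3, 5, 61, 69}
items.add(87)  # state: {2, 3, 5, 61, 69, 87}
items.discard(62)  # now {2, 3, 5, 61, 69, 87}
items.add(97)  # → {2, 3, 5, 61, 69, 87, 97}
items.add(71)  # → {2, 3, 5, 61, 69, 71, 87, 97}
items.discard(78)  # {2, 3, 5, 61, 69, 71, 87, 97}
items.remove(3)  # {2, 5, 61, 69, 71, 87, 97}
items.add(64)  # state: {2, 5, 61, 64, 69, 71, 87, 97}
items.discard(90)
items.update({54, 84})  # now {2, 5, 54, 61, 64, 69, 71, 84, 87, 97}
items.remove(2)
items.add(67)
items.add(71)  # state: {5, 54, 61, 64, 67, 69, 71, 84, 87, 97}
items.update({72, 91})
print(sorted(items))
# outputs [5, 54, 61, 64, 67, 69, 71, 72, 84, 87, 91, 97]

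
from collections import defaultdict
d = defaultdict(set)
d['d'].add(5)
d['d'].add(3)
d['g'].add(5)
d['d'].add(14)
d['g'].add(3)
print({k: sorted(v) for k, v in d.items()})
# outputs {'d': [3, 5, 14], 'g': [3, 5]}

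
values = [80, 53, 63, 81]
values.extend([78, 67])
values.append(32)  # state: [80, 53, 63, 81, 78, 67, 32]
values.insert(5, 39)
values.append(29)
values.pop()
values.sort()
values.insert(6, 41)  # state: [32, 39, 53, 63, 67, 78, 41, 80, 81]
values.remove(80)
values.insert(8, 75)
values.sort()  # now [32, 39, 41, 53, 63, 67, 75, 78, 81]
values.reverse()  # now [81, 78, 75, 67, 63, 53, 41, 39, 32]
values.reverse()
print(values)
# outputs [32, 39, 41, 53, 63, 67, 75, 78, 81]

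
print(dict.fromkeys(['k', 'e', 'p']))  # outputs {'k': None, 'e': None, 'p': None}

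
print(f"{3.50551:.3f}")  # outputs 3.506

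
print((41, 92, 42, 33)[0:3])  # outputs (41, 92, 42)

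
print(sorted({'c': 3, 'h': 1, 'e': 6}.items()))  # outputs [('c', 3), ('e', 6), ('h', 1)]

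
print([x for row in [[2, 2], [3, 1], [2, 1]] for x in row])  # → [2, 2, 3, 1, 2, 1]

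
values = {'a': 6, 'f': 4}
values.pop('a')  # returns 6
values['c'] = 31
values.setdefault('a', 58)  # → 58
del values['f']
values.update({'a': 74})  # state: {'c': 31, 'a': 74}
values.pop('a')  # 74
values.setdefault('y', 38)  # 38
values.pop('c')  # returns 31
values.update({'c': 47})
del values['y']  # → {'c': 47}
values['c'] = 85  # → {'c': 85}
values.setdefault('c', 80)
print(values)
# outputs {'c': 85}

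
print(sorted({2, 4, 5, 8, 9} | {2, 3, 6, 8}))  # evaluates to [2, 3, 4, 5, 6, 8, 9]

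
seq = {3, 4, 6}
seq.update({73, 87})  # {3, 4, 6, 73, 87}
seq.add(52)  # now {3, 4, 6, 52, 73, 87}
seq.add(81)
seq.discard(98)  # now {3, 4, 6, 52, 73, 81, 87}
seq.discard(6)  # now {3, 4, 52, 73, 81, 87}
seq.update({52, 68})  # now {3, 4, 52, 68, 73, 81, 87}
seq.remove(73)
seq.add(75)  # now {3, 4, 52, 68, 75, 81, 87}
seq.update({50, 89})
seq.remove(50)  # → {3, 4, 52, 68, 75, 81, 87, 89}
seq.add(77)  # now {3, 4, 52, 68, 75, 77, 81, 87, 89}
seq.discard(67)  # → {3, 4, 52, 68, 75, 77, 81, 87, 89}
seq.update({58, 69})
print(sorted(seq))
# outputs [3, 4, 52, 58, 68, 69, 75, 77, 81, 87, 89]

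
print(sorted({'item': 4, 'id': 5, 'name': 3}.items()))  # [('id', 5), ('item', 4), ('name', 3)]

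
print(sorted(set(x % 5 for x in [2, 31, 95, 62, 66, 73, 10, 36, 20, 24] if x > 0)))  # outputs [0, 1, 2, 3, 4]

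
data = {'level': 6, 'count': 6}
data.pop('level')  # 6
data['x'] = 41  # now {'count': 6, 'x': 41}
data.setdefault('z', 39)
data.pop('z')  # 39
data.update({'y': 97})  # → {'count': 6, 'x': 41, 'y': 97}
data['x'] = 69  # {'count': 6, 'x': 69, 'y': 97}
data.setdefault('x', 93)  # 69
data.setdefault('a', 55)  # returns 55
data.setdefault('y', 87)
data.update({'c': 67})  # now {'count': 6, 'x': 69, 'y': 97, 'a': 55, 'c': 67}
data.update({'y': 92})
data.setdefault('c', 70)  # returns 67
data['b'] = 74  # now {'count': 6, 'x': 69, 'y': 92, 'a': 55, 'c': 67, 'b': 74}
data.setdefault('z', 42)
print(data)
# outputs {'count': 6, 'x': 69, 'y': 92, 'a': 55, 'c': 67, 'b': 74, 'z': 42}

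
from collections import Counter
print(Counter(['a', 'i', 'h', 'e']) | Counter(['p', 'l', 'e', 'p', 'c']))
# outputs Counter({'p': 2, 'a': 1, 'i': 1, 'h': 1, 'e': 1, 'l': 1, 'c': 1})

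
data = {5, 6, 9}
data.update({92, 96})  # {5, 6, 9, 92, 96}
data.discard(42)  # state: {5, 6, 9, 92, 96}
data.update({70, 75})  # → {5, 6, 9, 70, 75, 92, 96}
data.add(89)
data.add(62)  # {5, 6, 9, 62, 70, 75, 89, 92, 96}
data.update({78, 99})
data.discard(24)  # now {5, 6, 9, 62, 70, 75, 78, 89, 92, 96, 99}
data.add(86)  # {5, 6, 9, 62, 70, 75, 78, 86, 89, 92, 96, 99}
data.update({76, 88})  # {5, 6, 9, 62, 70, 75, 76, 78, 86, 88, 89, 92, 96, 99}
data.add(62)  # {5, 6, 9, 62, 70, 75, 76, 78, 86, 88, 89, 92, 96, 99}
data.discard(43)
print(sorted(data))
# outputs [5, 6, 9, 62, 70, 75, 76, 78, 86, 88, 89, 92, 96, 99]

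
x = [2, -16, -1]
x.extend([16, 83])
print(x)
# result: [2, -16, -1, 16, 83]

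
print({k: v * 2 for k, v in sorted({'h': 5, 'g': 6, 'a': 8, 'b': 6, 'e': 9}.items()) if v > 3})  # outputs {'a': 16, 'b': 12, 'e': 18, 'g': 12, 'h': 10}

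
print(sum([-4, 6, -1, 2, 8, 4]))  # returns 15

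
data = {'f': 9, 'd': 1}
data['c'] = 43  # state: {'f': 9, 'd': 1, 'c': 43}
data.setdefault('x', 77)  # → 77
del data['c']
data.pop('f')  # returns 9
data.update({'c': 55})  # {'d': 1, 'x': 77, 'c': 55}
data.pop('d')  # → 1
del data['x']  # {'c': 55}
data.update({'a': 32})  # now {'c': 55, 'a': 32}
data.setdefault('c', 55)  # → 55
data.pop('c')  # 55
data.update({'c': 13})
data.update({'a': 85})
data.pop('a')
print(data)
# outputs {'c': 13}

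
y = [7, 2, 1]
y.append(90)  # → [7, 2, 1, 90]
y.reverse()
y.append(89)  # [90, 1, 2, 7, 89]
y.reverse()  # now [89, 7, 2, 1, 90]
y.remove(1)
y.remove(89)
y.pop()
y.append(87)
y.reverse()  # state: [87, 2, 7]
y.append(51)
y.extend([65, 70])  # [87, 2, 7, 51, 65, 70]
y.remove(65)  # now [87, 2, 7, 51, 70]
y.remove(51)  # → [87, 2, 7, 70]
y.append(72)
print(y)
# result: [87, 2, 7, 70, 72]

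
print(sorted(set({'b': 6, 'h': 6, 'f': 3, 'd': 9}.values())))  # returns [3, 6, 9]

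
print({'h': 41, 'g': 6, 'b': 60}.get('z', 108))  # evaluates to 108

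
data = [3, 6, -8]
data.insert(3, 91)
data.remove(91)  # [3, 6, -8]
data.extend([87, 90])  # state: [3, 6, -8, 87, 90]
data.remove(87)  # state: [3, 6, -8, 90]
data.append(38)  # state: [3, 6, -8, 90, 38]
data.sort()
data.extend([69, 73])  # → [-8, 3, 6, 38, 90, 69, 73]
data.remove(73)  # [-8, 3, 6, 38, 90, 69]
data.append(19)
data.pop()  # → 19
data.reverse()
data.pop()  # -8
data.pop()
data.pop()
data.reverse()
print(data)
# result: [38, 90, 69]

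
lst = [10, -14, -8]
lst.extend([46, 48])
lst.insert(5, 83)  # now [10, -14, -8, 46, 48, 83]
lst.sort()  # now [-14, -8, 10, 46, 48, 83]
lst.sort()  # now [-14, -8, 10, 46, 48, 83]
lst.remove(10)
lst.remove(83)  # [-14, -8, 46, 48]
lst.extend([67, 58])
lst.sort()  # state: [-14, -8, 46, 48, 58, 67]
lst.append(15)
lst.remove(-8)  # [-14, 46, 48, 58, 67, 15]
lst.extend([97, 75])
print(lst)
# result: [-14, 46, 48, 58, 67, 15, 97, 75]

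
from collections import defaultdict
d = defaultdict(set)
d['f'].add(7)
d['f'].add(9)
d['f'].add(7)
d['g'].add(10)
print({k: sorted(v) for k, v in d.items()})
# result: {'f': [7, 9], 'g': [10]}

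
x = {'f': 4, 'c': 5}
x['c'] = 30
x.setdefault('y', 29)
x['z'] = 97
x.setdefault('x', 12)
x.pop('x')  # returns 12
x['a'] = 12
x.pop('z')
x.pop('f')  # 4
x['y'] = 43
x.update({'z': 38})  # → {'c': 30, 'y': 43, 'a': 12, 'z': 38}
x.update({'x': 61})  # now {'c': 30, 'y': 43, 'a': 12, 'z': 38, 'x': 61}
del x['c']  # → {'y': 43, 'a': 12, 'z': 38, 'x': 61}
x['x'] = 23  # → {'y': 43, 'a': 12, 'z': 38, 'x': 23}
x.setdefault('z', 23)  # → 38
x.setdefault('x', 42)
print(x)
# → {'y': 43, 'a': 12, 'z': 38, 'x': 23}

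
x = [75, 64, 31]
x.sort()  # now [31, 64, 75]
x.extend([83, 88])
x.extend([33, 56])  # [31, 64, 75, 83, 88, 33, 56]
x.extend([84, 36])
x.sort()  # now [31, 33, 36, 56, 64, 75, 83, 84, 88]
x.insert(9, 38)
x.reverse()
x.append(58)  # [38, 88, 84, 83, 75, 64, 56, 36, 33, 31, 58]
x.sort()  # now [31, 33, 36, 38, 56, 58, 64, 75, 83, 84, 88]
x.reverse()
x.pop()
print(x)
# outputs [88, 84, 83, 75, 64, 58, 56, 38, 36, 33]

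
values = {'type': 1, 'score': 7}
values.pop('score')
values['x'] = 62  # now {'type': 1, 'x': 62}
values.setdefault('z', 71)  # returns 71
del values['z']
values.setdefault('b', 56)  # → 56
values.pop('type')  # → 1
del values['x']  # {'b': 56}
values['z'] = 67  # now {'b': 56, 'z': 67}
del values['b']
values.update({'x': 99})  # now {'z': 67, 'x': 99}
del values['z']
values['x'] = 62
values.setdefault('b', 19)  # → 19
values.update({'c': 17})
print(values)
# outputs {'x': 62, 'b': 19, 'c': 17}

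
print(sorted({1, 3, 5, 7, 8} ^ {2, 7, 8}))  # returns [1, 2, 3, 5]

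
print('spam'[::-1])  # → maps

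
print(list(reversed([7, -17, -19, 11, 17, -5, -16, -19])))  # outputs [-19, -16, -5, 17, 11, -19, -17, 7]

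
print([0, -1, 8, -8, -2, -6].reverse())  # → None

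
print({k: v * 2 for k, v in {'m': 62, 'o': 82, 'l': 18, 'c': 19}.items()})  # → {'m': 124, 'o': 164, 'l': 36, 'c': 38}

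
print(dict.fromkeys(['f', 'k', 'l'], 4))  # {'f': 4, 'k': 4, 'l': 4}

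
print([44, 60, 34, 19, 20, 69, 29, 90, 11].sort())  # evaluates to None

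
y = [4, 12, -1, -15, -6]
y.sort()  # [-15, -6, -1, 4, 12]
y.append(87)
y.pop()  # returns 87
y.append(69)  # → [-15, -6, -1, 4, 12, 69]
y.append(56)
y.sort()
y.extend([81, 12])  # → [-15, -6, -1, 4, 12, 56, 69, 81, 12]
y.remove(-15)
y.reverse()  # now [12, 81, 69, 56, 12, 4, -1, -6]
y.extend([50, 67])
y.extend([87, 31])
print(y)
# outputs [12, 81, 69, 56, 12, 4, -1, -6, 50, 67, 87, 31]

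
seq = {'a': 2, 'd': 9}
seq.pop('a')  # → 2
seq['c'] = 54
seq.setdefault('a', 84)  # 84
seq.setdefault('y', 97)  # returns 97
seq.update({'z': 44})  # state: {'d': 9, 'c': 54, 'a': 84, 'y': 97, 'z': 44}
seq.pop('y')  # 97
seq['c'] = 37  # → {'d': 9, 'c': 37, 'a': 84, 'z': 44}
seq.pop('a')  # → 84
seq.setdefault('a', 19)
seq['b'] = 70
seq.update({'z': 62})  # {'d': 9, 'c': 37, 'z': 62, 'a': 19, 'b': 70}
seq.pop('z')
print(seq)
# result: {'d': 9, 'c': 37, 'a': 19, 'b': 70}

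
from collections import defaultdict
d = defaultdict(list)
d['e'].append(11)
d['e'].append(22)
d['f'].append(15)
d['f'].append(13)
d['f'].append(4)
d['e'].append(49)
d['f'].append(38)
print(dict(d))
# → {'e': [11, 22, 49], 'f': [15, 13, 4, 38]}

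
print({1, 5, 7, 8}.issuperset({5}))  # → True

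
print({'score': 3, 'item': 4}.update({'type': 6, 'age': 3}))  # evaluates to None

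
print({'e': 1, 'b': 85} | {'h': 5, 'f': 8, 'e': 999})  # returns {'e': 999, 'b': 85, 'h': 5, 'f': 8}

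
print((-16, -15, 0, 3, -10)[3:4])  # (3,)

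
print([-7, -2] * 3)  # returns [-7, -2, -7, -2, -7, -2]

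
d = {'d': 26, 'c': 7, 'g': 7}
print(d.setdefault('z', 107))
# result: 107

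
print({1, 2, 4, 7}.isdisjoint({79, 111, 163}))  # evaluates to True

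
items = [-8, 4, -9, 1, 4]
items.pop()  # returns 4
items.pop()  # 1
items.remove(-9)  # [-8, 4]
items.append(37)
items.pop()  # 37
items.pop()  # 4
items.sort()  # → [-8]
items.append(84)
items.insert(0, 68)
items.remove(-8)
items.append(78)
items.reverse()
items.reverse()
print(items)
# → [68, 84, 78]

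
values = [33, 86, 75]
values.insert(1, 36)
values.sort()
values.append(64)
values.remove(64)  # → [33, 36, 75, 86]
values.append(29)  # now [33, 36, 75, 86, 29]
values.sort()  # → [29, 33, 36, 75, 86]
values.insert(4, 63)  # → [29, 33, 36, 75, 63, 86]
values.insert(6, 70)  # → [29, 33, 36, 75, 63, 86, 70]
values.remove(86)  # [29, 33, 36, 75, 63, 70]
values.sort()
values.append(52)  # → [29, 33, 36, 63, 70, 75, 52]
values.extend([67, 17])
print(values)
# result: [29, 33, 36, 63, 70, 75, 52, 67, 17]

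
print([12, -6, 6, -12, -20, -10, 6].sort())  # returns None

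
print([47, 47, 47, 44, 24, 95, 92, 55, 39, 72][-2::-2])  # [39, 92, 24, 47, 47]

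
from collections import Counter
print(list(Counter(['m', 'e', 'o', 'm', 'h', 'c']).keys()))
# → ['m', 'e', 'o', 'h', 'c']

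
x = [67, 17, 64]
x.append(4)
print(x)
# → [67, 17, 64, 4]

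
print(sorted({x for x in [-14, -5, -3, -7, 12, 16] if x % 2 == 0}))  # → [-14, 12, 16]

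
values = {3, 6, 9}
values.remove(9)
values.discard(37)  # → {3, 6}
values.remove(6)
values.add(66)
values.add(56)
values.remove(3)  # {56, 66}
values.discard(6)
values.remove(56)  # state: {66}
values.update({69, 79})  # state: {66, 69, 79}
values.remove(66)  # {69, 79}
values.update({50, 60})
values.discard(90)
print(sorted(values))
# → [50, 60, 69, 79]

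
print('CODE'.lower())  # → code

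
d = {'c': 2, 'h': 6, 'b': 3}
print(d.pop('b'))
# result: 3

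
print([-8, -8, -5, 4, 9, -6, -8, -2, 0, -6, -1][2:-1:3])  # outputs [-5, -6, 0]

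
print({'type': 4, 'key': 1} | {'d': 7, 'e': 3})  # {'type': 4, 'key': 1, 'd': 7, 'e': 3}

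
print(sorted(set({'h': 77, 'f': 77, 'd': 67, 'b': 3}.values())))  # [3, 67, 77]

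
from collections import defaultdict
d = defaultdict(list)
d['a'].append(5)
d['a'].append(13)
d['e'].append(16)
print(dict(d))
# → {'a': [5, 13], 'e': [16]}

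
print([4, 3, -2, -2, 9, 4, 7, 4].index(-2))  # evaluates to 2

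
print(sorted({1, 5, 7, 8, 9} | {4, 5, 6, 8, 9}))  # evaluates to [1, 4, 5, 6, 7, 8, 9]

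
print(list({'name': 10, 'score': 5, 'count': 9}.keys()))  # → ['name', 'score', 'count']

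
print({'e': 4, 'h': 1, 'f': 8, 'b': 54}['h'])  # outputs 1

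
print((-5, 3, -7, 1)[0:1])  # (-5,)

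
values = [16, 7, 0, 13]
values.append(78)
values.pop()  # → 78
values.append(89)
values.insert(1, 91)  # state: [16, 91, 7, 0, 13, 89]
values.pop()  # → 89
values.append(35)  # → [16, 91, 7, 0, 13, 35]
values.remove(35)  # [16, 91, 7, 0, 13]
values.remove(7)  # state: [16, 91, 0, 13]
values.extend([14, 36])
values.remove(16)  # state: [91, 0, 13, 14, 36]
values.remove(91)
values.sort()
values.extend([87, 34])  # [0, 13, 14, 36, 87, 34]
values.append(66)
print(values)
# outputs [0, 13, 14, 36, 87, 34, 66]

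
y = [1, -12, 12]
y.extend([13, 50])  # [1, -12, 12, 13, 50]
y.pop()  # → 50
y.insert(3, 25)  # [1, -12, 12, 25, 13]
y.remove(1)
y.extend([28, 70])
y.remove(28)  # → [-12, 12, 25, 13, 70]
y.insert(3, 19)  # [-12, 12, 25, 19, 13, 70]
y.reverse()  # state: [70, 13, 19, 25, 12, -12]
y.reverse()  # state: [-12, 12, 25, 19, 13, 70]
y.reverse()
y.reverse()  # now [-12, 12, 25, 19, 13, 70]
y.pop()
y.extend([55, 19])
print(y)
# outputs [-12, 12, 25, 19, 13, 55, 19]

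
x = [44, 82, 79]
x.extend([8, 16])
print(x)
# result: [44, 82, 79, 8, 16]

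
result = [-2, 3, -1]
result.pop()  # -1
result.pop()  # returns 3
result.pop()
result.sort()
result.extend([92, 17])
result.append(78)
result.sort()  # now [17, 78, 92]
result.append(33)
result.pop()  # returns 33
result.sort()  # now [17, 78, 92]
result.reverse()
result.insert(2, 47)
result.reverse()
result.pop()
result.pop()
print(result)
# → [17, 47]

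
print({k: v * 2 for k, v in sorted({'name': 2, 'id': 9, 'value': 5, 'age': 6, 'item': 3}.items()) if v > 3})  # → {'age': 12, 'id': 18, 'value': 10}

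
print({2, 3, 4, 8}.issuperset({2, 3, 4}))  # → True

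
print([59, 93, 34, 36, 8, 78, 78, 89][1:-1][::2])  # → [93, 36, 78]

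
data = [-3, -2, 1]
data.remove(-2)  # [-3, 1]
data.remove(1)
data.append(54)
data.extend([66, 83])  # [-3, 54, 66, 83]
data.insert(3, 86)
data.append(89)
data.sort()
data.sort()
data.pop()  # 89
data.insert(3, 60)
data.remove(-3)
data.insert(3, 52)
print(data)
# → [54, 66, 60, 52, 83, 86]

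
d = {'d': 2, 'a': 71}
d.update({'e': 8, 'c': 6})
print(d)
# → {'d': 2, 'a': 71, 'e': 8, 'c': 6}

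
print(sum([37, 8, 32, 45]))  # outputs 122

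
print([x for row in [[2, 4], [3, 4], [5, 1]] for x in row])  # [2, 4, 3, 4, 5, 1]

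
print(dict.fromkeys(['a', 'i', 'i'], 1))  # {'a': 1, 'i': 1}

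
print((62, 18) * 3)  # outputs (62, 18, 62, 18, 62, 18)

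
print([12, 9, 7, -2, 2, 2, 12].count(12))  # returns 2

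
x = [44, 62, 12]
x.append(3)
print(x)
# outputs [44, 62, 12, 3]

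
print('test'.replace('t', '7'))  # 7es7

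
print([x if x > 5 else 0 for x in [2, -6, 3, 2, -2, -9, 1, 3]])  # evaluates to [0, 0, 0, 0, 0, 0, 0, 0]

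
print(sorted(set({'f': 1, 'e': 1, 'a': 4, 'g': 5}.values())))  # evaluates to [1, 4, 5]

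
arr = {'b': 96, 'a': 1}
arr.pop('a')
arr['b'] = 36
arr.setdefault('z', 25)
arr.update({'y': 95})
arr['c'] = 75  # {'b': 36, 'z': 25, 'y': 95, 'c': 75}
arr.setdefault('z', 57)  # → 25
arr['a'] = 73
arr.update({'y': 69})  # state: {'b': 36, 'z': 25, 'y': 69, 'c': 75, 'a': 73}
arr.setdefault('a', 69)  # 73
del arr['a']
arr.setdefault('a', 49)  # 49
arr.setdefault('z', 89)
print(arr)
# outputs {'b': 36, 'z': 25, 'y': 69, 'c': 75, 'a': 49}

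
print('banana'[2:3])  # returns n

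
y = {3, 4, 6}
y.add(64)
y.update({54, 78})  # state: {3, 4, 6, 54, 64, 78}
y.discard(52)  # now {3, 4, 6, 54, 64, 78}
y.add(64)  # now {3, 4, 6, 54, 64, 78}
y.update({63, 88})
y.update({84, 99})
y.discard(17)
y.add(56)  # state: {3, 4, 6, 54, 56, 63, 64, 78, 84, 88, 99}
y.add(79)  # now {3, 4, 6, 54, 56, 63, 64, 78, 79, 84, 88, 99}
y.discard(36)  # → {3, 4, 6, 54, 56, 63, 64, 78, 79, 84, 88, 99}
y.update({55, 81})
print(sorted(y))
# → [3, 4, 6, 54, 55, 56, 63, 64, 78, 79, 81, 84, 88, 99]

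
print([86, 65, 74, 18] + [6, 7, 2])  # [86, 65, 74, 18, 6, 7, 2]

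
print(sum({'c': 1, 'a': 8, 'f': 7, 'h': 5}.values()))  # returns 21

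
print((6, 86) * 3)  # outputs (6, 86, 6, 86, 6, 86)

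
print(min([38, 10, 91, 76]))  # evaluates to 10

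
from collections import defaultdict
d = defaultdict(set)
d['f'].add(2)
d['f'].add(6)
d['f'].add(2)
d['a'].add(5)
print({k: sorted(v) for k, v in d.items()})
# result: {'f': [2, 6], 'a': [5]}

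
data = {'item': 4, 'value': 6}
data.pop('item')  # 4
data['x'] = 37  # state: {'value': 6, 'x': 37}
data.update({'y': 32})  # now {'value': 6, 'x': 37, 'y': 32}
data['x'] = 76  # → {'value': 6, 'x': 76, 'y': 32}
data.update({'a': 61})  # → {'value': 6, 'x': 76, 'y': 32, 'a': 61}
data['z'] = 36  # {'value': 6, 'x': 76, 'y': 32, 'a': 61, 'z': 36}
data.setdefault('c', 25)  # 25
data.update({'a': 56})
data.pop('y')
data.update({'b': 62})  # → {'value': 6, 'x': 76, 'a': 56, 'z': 36, 'c': 25, 'b': 62}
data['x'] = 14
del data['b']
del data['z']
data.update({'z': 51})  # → {'value': 6, 'x': 14, 'a': 56, 'c': 25, 'z': 51}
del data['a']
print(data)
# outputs {'value': 6, 'x': 14, 'c': 25, 'z': 51}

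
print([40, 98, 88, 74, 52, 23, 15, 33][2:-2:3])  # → [88, 23]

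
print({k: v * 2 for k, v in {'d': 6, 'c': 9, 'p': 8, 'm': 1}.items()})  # {'d': 12, 'c': 18, 'p': 16, 'm': 2}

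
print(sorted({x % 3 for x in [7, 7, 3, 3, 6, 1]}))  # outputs [0, 1]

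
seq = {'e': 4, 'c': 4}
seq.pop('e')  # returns 4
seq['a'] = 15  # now {'c': 4, 'a': 15}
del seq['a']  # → {'c': 4}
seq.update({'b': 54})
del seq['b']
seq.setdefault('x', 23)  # 23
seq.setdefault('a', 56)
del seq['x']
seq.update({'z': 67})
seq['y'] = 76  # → {'c': 4, 'a': 56, 'z': 67, 'y': 76}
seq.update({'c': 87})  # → {'c': 87, 'a': 56, 'z': 67, 'y': 76}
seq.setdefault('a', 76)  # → 56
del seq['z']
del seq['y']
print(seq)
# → {'c': 87, 'a': 56}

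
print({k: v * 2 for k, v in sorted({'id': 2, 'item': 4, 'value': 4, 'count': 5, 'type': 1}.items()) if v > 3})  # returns {'count': 10, 'item': 8, 'value': 8}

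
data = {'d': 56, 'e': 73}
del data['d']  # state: {'e': 73}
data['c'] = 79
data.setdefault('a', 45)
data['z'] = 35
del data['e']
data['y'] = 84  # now {'c': 79, 'a': 45, 'z': 35, 'y': 84}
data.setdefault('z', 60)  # 35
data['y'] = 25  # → {'c': 79, 'a': 45, 'z': 35, 'y': 25}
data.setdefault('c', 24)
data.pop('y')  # 25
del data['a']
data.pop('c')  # 79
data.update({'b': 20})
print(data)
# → {'z': 35, 'b': 20}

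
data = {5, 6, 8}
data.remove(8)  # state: {5, 6}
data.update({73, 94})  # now {5, 6, 73, 94}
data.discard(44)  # {5, 6, 73, 94}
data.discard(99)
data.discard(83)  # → {5, 6, 73, 94}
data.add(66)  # {5, 6, 66, 73, 94}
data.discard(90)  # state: {5, 6, 66, 73, 94}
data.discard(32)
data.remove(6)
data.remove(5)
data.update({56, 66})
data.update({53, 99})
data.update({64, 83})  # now {53, 56, 64, 66, 73, 83, 94, 99}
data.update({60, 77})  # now {53, 56, 60, 64, 66, 73, 77, 83, 94, 99}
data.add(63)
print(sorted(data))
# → [53, 56, 60, 63, 64, 66, 73, 77, 83, 94, 99]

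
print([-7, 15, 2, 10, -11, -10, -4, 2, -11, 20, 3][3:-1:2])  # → [10, -10, 2, 20]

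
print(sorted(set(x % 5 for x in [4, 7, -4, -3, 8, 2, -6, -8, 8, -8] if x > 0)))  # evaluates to [2, 3, 4]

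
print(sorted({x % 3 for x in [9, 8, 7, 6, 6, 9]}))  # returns [0, 1, 2]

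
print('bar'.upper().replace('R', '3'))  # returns BA3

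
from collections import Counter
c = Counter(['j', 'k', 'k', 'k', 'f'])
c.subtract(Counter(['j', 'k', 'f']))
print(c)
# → Counter({'k': 2, 'j': 0, 'f': 0})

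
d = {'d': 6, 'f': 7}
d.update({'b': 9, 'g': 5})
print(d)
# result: {'d': 6, 'f': 7, 'b': 9, 'g': 5}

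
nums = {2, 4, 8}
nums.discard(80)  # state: {2, 4, 8}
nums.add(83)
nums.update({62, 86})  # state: {2, 4, 8, 62, 83, 86}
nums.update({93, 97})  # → {2, 4, 8, 62, 83, 86, 93, 97}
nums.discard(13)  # {2, 4, 8, 62, 83, 86, 93, 97}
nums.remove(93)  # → {2, 4, 8, 62, 83, 86, 97}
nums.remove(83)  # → {2, 4, 8, 62, 86, 97}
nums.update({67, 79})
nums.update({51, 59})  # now {2, 4, 8, 51, 59, 62, 67, 79, 86, 97}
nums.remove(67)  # {2, 4, 8, 51, 59, 62, 79, 86, 97}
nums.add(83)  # {2, 4, 8, 51, 59, 62, 79, 83, 86, 97}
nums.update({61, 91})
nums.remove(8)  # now {2, 4, 51, 59, 61, 62, 79, 83, 86, 91, 97}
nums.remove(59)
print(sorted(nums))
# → [2, 4, 51, 61, 62, 79, 83, 86, 91, 97]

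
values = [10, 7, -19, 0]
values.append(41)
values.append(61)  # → [10, 7, -19, 0, 41, 61]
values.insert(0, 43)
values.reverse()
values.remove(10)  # [61, 41, 0, -19, 7, 43]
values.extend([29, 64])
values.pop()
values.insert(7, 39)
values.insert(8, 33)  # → [61, 41, 0, -19, 7, 43, 29, 39, 33]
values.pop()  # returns 33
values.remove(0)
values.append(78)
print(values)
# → [61, 41, -19, 7, 43, 29, 39, 78]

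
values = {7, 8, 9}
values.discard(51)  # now {7, 8, 9}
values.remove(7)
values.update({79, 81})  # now {8, 9, 79, 81}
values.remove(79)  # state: {8, 9, 81}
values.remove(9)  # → {8, 81}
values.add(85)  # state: {8, 81, 85}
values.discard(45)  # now {8, 81, 85}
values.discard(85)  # {8, 81}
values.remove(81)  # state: {8}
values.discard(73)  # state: {8}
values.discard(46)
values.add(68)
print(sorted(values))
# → [8, 68]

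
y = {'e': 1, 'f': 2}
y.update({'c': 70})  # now {'e': 1, 'f': 2, 'c': 70}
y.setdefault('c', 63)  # 70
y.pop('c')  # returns 70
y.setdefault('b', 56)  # 56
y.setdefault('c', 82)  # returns 82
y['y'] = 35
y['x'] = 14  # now {'e': 1, 'f': 2, 'b': 56, 'c': 82, 'y': 35, 'x': 14}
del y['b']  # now {'e': 1, 'f': 2, 'c': 82, 'y': 35, 'x': 14}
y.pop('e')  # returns 1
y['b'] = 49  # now {'f': 2, 'c': 82, 'y': 35, 'x': 14, 'b': 49}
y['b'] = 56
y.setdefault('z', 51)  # 51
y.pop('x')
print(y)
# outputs {'f': 2, 'c': 82, 'y': 35, 'b': 56, 'z': 51}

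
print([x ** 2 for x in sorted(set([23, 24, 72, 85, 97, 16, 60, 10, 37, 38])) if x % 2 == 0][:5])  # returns [100, 256, 576, 1444, 3600]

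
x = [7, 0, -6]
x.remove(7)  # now [0, -6]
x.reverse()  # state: [-6, 0]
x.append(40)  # [-6, 0, 40]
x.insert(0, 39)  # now [39, -6, 0, 40]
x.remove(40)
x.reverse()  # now [0, -6, 39]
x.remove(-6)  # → [0, 39]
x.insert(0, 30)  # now [30, 0, 39]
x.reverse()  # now [39, 0, 30]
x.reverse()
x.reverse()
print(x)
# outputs [39, 0, 30]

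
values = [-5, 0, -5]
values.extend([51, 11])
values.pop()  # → 11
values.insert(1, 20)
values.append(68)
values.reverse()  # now [68, 51, -5, 0, 20, -5]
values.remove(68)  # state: [51, -5, 0, 20, -5]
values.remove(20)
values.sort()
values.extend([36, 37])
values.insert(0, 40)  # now [40, -5, -5, 0, 51, 36, 37]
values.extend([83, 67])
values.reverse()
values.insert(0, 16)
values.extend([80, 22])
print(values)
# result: [16, 67, 83, 37, 36, 51, 0, -5, -5, 40, 80, 22]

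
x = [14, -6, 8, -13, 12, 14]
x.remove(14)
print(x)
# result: [-6, 8, -13, 12, 14]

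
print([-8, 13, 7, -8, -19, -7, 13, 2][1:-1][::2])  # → [13, -8, -7]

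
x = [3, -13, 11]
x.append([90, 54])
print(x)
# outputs [3, -13, 11, [90, 54]]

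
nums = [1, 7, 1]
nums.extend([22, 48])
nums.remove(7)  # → [1, 1, 22, 48]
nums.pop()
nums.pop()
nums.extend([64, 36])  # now [1, 1, 64, 36]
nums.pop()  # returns 36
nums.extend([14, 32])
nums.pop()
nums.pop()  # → 14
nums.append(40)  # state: [1, 1, 64, 40]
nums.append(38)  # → [1, 1, 64, 40, 38]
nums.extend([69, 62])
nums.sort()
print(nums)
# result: [1, 1, 38, 40, 62, 64, 69]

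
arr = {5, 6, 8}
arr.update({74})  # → {5, 6, 8, 74}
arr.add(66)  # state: {5, 6, 8, 66, 74}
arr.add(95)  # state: {5, 6, 8, 66, 74, 95}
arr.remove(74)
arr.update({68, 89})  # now {5, 6, 8, 66, 68, 89, 95}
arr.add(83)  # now {5, 6, 8, 66, 68, 83, 89, 95}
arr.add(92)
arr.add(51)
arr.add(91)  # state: {5, 6, 8, 51, 66, 68, 83, 89, 91, 92, 95}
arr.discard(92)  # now {5, 6, 8, 51, 66, 68, 83, 89, 91, 95}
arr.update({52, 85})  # {5, 6, 8, 51, 52, 66, 68, 83, 85, 89, 91, 95}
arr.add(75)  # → {5, 6, 8, 51, 52, 66, 68, 75, 83, 85, 89, 91, 95}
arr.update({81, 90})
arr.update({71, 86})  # {5, 6, 8, 51, 52, 66, 68, 71, 75, 81, 83, 85, 86, 89, 90, 91, 95}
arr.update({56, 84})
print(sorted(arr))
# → [5, 6, 8, 51, 52, 56, 66, 68, 71, 75, 81, 83, 84, 85, 86, 89, 90, 91, 95]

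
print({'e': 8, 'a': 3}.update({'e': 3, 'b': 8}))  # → None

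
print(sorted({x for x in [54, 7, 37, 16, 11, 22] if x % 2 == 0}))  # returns [16, 22, 54]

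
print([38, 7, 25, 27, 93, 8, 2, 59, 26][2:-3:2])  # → [25, 93]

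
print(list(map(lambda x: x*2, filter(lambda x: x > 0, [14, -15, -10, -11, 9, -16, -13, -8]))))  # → [28, 18]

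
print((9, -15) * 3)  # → (9, -15, 9, -15, 9, -15)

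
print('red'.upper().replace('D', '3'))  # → RE3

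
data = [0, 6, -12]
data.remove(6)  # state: [0, -12]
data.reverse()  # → [-12, 0]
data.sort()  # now [-12, 0]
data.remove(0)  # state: [-12]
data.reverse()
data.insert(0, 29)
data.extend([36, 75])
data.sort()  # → [-12, 29, 36, 75]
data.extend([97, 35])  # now [-12, 29, 36, 75, 97, 35]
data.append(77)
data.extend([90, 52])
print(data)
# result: [-12, 29, 36, 75, 97, 35, 77, 90, 52]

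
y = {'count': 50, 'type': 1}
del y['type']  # {'count': 50}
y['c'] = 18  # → {'count': 50, 'c': 18}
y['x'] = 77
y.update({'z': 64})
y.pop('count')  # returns 50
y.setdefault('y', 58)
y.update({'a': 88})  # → {'c': 18, 'x': 77, 'z': 64, 'y': 58, 'a': 88}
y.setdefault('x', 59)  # 77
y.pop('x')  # 77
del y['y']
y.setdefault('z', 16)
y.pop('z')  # 64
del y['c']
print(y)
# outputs {'a': 88}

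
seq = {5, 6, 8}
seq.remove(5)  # {6, 8}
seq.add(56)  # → {6, 8, 56}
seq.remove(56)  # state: {6, 8}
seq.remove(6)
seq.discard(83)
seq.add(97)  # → {8, 97}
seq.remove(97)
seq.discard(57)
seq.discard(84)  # {8}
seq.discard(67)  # {8}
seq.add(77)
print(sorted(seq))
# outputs [8, 77]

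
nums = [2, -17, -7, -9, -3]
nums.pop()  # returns -3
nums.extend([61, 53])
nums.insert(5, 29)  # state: [2, -17, -7, -9, 61, 29, 53]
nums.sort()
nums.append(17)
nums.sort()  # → [-17, -9, -7, 2, 17, 29, 53, 61]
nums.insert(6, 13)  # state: [-17, -9, -7, 2, 17, 29, 13, 53, 61]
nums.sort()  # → [-17, -9, -7, 2, 13, 17, 29, 53, 61]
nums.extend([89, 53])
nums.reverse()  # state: [53, 89, 61, 53, 29, 17, 13, 2, -7, -9, -17]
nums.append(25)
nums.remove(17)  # [53, 89, 61, 53, 29, 13, 2, -7, -9, -17, 25]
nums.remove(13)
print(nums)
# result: [53, 89, 61, 53, 29, 2, -7, -9, -17, 25]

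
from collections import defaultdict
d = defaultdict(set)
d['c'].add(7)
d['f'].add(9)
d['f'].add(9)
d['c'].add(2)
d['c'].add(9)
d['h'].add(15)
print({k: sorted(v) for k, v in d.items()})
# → {'c': [2, 7, 9], 'f': [9], 'h': [15]}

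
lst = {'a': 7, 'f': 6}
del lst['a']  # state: {'f': 6}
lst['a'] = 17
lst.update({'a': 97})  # {'f': 6, 'a': 97}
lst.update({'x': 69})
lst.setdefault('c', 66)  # 66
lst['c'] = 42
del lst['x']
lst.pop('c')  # 42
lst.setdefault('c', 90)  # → 90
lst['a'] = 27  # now {'f': 6, 'a': 27, 'c': 90}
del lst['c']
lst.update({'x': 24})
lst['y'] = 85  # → {'f': 6, 'a': 27, 'x': 24, 'y': 85}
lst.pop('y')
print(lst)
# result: {'f': 6, 'a': 27, 'x': 24}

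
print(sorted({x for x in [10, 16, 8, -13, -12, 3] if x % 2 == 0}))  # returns [-12, 8, 10, 16]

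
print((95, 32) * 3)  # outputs (95, 32, 95, 32, 95, 32)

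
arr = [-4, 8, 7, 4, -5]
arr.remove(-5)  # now [-4, 8, 7, 4]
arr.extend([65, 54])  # [-4, 8, 7, 4, 65, 54]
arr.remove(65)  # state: [-4, 8, 7, 4, 54]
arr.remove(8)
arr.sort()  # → [-4, 4, 7, 54]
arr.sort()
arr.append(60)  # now [-4, 4, 7, 54, 60]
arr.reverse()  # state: [60, 54, 7, 4, -4]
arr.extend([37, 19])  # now [60, 54, 7, 4, -4, 37, 19]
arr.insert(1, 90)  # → [60, 90, 54, 7, 4, -4, 37, 19]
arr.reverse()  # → [19, 37, -4, 4, 7, 54, 90, 60]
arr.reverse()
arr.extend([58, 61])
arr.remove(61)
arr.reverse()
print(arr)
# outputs [58, 19, 37, -4, 4, 7, 54, 90, 60]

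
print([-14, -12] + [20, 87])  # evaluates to [-14, -12, 20, 87]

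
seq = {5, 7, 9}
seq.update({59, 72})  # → {5, 7, 9, 59, 72}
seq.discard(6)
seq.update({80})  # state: {5, 7, 9, 59, 72, 80}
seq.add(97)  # {5, 7, 9, 59, 72, 80, 97}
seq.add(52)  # {5, 7, 9, 52, 59, 72, 80, 97}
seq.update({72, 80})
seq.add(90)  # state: {5, 7, 9, 52, 59, 72, 80, 90, 97}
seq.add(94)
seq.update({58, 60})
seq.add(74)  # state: {5, 7, 9, 52, 58, 59, 60, 72, 74, 80, 90, 94, 97}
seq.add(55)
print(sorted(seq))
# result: [5, 7, 9, 52, 55, 58, 59, 60, 72, 74, 80, 90, 94, 97]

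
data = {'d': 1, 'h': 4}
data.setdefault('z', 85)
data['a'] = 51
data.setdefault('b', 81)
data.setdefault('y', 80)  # 80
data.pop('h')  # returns 4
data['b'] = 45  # {'d': 1, 'z': 85, 'a': 51, 'b': 45, 'y': 80}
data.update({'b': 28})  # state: {'d': 1, 'z': 85, 'a': 51, 'b': 28, 'y': 80}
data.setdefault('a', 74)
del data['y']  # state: {'d': 1, 'z': 85, 'a': 51, 'b': 28}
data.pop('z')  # 85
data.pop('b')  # 28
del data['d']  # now {'a': 51}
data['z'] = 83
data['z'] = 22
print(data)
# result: {'a': 51, 'z': 22}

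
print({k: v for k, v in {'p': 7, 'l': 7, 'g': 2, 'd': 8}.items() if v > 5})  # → {'p': 7, 'l': 7, 'd': 8}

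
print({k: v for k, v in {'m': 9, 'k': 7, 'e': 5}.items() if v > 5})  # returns {'m': 9, 'k': 7}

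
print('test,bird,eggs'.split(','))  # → ['test', 'bird', 'eggs']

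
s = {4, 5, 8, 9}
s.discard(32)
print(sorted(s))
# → [4, 5, 8, 9]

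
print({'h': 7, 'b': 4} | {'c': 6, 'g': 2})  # {'h': 7, 'b': 4, 'c': 6, 'g': 2}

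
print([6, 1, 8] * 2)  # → [6, 1, 8, 6, 1, 8]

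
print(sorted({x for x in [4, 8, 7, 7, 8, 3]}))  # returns [3, 4, 7, 8]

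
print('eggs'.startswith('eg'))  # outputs True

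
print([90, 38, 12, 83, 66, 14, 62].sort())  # None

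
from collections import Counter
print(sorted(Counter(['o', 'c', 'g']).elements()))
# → ['c', 'g', 'o']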